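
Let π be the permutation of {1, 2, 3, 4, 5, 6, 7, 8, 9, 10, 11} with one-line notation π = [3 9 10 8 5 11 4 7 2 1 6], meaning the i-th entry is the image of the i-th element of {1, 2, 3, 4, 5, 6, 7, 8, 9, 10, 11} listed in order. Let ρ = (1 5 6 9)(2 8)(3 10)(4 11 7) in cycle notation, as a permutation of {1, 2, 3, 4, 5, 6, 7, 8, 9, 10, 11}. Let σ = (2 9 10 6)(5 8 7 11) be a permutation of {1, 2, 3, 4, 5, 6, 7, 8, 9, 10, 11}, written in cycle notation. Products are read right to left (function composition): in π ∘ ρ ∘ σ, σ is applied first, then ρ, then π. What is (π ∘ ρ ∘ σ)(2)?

3

Chase 2: σ(2) = 9; ρ(9) = 1; π(1) = 3. Hence (π ∘ ρ ∘ σ)(2) = 3.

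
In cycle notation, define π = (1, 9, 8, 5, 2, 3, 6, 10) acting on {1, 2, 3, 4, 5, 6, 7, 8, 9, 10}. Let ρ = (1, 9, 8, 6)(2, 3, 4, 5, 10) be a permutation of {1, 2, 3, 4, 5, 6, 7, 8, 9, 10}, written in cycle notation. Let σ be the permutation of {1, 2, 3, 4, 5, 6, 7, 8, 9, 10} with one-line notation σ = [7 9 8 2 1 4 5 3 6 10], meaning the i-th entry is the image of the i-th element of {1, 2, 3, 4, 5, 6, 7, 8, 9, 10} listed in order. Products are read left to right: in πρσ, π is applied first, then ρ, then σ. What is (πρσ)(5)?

8

(πρσ)(5) = σ(ρ(π(5))). π(5) = 2, then ρ(2) = 3, then σ(3) = 8, so the result is 8.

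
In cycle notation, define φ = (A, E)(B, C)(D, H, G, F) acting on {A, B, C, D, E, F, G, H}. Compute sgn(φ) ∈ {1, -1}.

-1

The cycle lengths are 4, 2, 2.
A cycle of length ℓ contributes ℓ−1 transpositions, so φ is a product of 3 + 1 + 1 = 5 transpositions — odd.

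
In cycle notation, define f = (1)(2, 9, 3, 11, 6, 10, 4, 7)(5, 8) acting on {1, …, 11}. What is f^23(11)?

3

11 lies in the 8-cycle (2, 9, 3, 11, 6, 10, 4, 7).
Since the cycle has length 8, f^23 acts on it the same as f^7 (23 mod 8 = 7).
Stepping 7 places around the cycle: 11 → 6 → 10 → 4 → 7 → 2 → 9 → 3.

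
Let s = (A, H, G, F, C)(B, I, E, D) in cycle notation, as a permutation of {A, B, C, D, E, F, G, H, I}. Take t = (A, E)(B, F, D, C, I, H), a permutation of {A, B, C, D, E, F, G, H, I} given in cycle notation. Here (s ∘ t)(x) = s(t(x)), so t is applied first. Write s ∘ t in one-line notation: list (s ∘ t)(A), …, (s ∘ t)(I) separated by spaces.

(s ∘ t)(x) = s(t(x)). Computing each image: s(t(A)) = s(E) = D, s(t(B)) = s(F) = C, s(t(C)) = s(I) = E, s(t(D)) = s(C) = A, s(t(E)) = s(A) = H, s(t(F)) = s(D) = B, s(t(G)) = s(G) = F, s(t(H)) = s(B) = I, s(t(I)) = s(H) = G.
Hence s ∘ t = [D C E A H B F I G].

D C E A H B F I G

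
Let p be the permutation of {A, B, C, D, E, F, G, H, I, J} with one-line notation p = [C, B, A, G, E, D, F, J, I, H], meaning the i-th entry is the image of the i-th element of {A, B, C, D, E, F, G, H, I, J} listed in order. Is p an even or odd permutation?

In disjoint-cycle form the cycle lengths are 3, 2, 2, 1, 1, 1.
A cycle is odd iff its length is even; p has 2 even-length cycles, so sgn(p) = (−1)^2 and p is even.

even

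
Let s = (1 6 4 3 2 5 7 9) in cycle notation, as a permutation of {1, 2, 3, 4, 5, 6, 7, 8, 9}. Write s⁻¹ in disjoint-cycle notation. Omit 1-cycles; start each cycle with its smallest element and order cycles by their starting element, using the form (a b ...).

(1 9 7 5 2 3 4 6)

Inverting a permutation written in cycle notation just reverses the order within every cycle.
After reversing and putting each cycle's least element first, s⁻¹ = (1 9 7 5 2 3 4 6).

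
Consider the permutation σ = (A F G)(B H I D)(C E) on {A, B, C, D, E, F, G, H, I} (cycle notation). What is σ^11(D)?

D lies in the 4-cycle (B H I D).
On a 4-cycle, σ^4 is the identity, so σ^11 = σ^3 there (11 ≡ 3 mod 4).
Stepping 3 places around the cycle: D → B → H → I.

I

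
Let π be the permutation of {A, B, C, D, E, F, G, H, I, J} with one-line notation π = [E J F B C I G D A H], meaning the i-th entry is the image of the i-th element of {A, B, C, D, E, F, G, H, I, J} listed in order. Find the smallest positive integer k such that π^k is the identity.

Decomposing into disjoint cycles gives cycle lengths 5, 4, 1.
Since disjoint cycles commute, ord(π) = lcm(5, 4) = 20.

20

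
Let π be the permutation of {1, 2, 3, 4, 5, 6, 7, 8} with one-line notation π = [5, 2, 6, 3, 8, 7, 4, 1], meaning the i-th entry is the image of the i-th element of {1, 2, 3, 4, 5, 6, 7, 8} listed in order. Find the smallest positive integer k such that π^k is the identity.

12

The disjoint-cycle form of π has cycle lengths 4, 3, 1.
The order of π is the least common multiple of its cycle lengths: lcm(4, 3) = 12.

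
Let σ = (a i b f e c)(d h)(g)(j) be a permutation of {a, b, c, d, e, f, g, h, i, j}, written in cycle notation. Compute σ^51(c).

b

c lies in the 6-cycle (a i b f e c).
Powers repeat with period 6 on this cycle, and 51 mod 6 = 3, so σ^51(c) = σ^3(c).
Stepping 3 places around the cycle: c → a → i → b.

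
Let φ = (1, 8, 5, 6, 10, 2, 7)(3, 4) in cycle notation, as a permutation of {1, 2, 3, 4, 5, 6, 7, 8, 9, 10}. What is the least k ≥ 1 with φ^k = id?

The disjoint cycles have lengths 7, 2, 1.
The order is lcm(7, 2) = 14.

14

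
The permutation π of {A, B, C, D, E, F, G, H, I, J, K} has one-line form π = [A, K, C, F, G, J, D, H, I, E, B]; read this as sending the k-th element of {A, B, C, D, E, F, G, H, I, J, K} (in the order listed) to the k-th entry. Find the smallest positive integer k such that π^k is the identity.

Decomposing into disjoint cycles gives cycle lengths 5, 2, 1, 1, 1, 1.
Since disjoint cycles commute, ord(π) = lcm(5, 2) = 10.

10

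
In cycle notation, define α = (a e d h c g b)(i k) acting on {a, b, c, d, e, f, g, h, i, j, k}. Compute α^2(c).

b

c lies in the 7-cycle (a e d h c g b).
Stepping 2 places around the cycle: c → g → b.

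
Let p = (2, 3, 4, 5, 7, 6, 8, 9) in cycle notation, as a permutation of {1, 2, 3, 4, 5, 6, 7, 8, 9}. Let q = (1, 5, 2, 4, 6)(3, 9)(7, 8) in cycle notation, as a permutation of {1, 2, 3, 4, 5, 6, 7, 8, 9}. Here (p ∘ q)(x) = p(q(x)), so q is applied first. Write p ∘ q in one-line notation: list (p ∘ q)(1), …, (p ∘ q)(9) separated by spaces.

7 5 2 8 3 1 9 6 4

(p ∘ q)(x) = p(q(x)). Computing each image: p(q(1)) = p(5) = 7, p(q(2)) = p(4) = 5, p(q(3)) = p(9) = 2, p(q(4)) = p(6) = 8, p(q(5)) = p(2) = 3, p(q(6)) = p(1) = 1, p(q(7)) = p(8) = 9, p(q(8)) = p(7) = 6, p(q(9)) = p(3) = 4.
Hence p ∘ q = [7 5 2 8 3 1 9 6 4].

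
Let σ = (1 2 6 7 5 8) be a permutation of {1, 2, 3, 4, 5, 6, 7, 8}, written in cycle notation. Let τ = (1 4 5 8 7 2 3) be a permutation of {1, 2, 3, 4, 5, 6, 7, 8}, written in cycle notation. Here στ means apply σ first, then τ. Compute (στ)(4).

5

σ(4) = 4, then τ(4) = 5; composing gives (στ)(4) = 5.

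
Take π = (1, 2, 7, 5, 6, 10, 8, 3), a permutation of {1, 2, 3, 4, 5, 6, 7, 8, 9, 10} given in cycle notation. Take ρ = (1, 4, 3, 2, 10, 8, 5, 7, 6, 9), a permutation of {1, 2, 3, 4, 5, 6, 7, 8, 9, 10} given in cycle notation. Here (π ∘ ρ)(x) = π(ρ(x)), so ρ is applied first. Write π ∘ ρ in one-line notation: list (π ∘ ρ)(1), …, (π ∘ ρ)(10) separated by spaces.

4 8 7 1 5 9 10 6 2 3

(π ∘ ρ)(x) = π(ρ(x)). Computing each image: π(ρ(1)) = π(4) = 4, π(ρ(2)) = π(10) = 8, π(ρ(3)) = π(2) = 7, π(ρ(4)) = π(3) = 1, π(ρ(5)) = π(7) = 5, π(ρ(6)) = π(9) = 9, π(ρ(7)) = π(6) = 10, π(ρ(8)) = π(5) = 6, π(ρ(9)) = π(1) = 2, π(ρ(10)) = π(8) = 3.
Hence π ∘ ρ = [4 8 7 1 5 9 10 6 2 3].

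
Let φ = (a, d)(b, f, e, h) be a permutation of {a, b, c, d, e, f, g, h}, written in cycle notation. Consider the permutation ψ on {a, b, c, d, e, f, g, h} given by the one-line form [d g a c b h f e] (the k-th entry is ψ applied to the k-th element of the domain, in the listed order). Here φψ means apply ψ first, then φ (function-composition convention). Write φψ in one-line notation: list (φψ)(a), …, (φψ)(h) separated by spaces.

Chase each element through ψ then φ: a → d → a; b → g → g; c → a → d; d → c → c; e → b → f; f → h → b; g → f → e; h → e → h.
Collecting the images, φψ = [a g d c f b e h].

a g d c f b e h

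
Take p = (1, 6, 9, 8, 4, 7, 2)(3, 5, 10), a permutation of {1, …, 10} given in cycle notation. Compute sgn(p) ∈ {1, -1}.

1

The cycle lengths are 7, 3.
A cycle is odd iff its length is even; p has 0 even-length cycles, so sgn(p) = (−1)^0 and p is even.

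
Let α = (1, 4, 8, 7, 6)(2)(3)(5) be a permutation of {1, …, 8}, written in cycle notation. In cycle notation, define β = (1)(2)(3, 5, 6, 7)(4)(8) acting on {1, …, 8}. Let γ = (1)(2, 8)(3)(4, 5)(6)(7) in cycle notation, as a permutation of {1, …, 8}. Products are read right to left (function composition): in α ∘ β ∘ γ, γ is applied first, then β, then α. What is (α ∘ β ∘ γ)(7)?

3

Chase 7: γ(7) = 7; β(7) = 3; α(3) = 3. Hence (α ∘ β ∘ γ)(7) = 3.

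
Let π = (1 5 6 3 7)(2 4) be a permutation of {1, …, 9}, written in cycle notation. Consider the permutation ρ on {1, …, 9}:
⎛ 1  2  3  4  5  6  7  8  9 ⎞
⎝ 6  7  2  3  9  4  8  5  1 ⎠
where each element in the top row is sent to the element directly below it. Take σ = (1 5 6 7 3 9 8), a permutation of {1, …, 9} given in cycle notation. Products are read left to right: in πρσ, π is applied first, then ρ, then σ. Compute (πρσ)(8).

(πρσ)(8) = σ(ρ(π(8))). π(8) = 8, then ρ(8) = 5, then σ(5) = 6, so the result is 6.

6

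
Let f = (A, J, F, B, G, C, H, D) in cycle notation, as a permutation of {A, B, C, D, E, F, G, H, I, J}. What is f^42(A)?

A lies in the 8-cycle (A, J, F, B, G, C, H, D).
On an 8-cycle, f^8 is the identity, so f^42 = f^2 there (42 ≡ 2 mod 8).
Stepping 2 places around the cycle: A → J → F.

F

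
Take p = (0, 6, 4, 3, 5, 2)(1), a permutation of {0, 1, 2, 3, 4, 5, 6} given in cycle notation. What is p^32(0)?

0 lies in the 6-cycle (0, 6, 4, 3, 5, 2).
Powers repeat with period 6 on this cycle, and 32 mod 6 = 2, so p^32(0) = p^2(0).
Advancing 2 steps from 0: 0 → 6 → 4.

4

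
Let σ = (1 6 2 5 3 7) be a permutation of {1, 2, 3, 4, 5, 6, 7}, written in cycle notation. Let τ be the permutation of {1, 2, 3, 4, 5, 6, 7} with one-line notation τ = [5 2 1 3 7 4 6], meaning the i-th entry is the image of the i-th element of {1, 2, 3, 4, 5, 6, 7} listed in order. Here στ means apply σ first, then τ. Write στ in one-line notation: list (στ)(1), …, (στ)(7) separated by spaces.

(στ)(x) = τ(σ(x)). Computing each image: τ(σ(1)) = τ(6) = 4, τ(σ(2)) = τ(5) = 7, τ(σ(3)) = τ(7) = 6, τ(σ(4)) = τ(4) = 3, τ(σ(5)) = τ(3) = 1, τ(σ(6)) = τ(2) = 2, τ(σ(7)) = τ(1) = 5.
Hence στ = [4 7 6 3 1 2 5].

4 7 6 3 1 2 5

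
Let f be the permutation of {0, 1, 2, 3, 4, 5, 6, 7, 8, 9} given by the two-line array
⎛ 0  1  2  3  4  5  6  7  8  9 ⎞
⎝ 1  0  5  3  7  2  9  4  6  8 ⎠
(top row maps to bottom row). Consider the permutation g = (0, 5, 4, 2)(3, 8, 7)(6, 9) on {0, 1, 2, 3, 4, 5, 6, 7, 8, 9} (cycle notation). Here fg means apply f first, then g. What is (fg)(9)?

7

f(9) = 8, then g(8) = 7; composing gives (fg)(9) = 7.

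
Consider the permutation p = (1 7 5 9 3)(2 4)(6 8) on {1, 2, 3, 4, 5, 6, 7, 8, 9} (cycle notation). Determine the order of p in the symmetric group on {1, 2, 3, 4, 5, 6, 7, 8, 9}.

The cycle type of p is (5, 2, 2).
The order is lcm(5, 2, 2) = 10.

10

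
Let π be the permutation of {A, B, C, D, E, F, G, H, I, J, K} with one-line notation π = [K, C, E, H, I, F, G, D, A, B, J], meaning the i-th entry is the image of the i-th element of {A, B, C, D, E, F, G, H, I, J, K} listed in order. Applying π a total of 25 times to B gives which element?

Tracing B → C → … returns to B after 7 steps, so B lies in a 7-cycle (A, K, J, B, C, E, I).
Powers repeat with period 7 on this cycle, and 25 mod 7 = 4, so π^25(B) = π^4(B).
Stepping 4 places around the cycle: B → C → E → I → A.

A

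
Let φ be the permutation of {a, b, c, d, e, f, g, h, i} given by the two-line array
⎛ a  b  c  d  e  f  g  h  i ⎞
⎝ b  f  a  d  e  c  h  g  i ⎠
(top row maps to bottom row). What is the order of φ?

4

Decomposing into disjoint cycles gives cycle lengths 4, 2, 1, 1, 1.
Since disjoint cycles commute, ord(φ) = lcm(4, 2) = 4.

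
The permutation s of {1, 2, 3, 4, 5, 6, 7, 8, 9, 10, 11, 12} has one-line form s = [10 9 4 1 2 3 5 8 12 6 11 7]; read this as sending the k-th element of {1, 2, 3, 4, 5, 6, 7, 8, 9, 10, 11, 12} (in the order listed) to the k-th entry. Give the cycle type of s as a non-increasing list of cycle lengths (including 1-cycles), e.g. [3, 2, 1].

The disjoint cycles are (1, 10, 6, 3, 4)(2, 9, 12, 7, 5)(8)(11), with lengths 5, 5, 1, 1 in non-increasing order.

[5, 5, 1, 1]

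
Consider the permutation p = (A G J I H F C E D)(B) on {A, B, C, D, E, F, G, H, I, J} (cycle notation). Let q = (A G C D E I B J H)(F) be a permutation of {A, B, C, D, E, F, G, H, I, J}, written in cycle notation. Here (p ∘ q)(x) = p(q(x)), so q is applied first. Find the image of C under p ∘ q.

A

q(C) = D, then p(D) = A; composing gives (p ∘ q)(C) = A.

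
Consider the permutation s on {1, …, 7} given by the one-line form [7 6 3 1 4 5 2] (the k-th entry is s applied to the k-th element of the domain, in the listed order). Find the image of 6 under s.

5

6 is element number 6 of the domain, and entry number 6 of the one-line form is 5, so s(6) = 5.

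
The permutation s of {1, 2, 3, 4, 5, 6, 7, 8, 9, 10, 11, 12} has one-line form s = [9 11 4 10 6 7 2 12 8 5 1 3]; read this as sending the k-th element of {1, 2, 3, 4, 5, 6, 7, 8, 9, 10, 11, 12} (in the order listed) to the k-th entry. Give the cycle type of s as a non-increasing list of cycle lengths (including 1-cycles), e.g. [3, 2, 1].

[12]

The disjoint cycles are (1 9 8 12 3 4 10 5 6 7 2 11), with lengths 12 in non-increasing order.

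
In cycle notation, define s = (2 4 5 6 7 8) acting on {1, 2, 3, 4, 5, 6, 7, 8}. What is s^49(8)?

2

8 lies in the 6-cycle (2 4 5 6 7 8).
Since the cycle has length 6, s^49 acts on it the same as s^1 (49 mod 6 = 1).
Advancing 1 step from 8: 8 → 2.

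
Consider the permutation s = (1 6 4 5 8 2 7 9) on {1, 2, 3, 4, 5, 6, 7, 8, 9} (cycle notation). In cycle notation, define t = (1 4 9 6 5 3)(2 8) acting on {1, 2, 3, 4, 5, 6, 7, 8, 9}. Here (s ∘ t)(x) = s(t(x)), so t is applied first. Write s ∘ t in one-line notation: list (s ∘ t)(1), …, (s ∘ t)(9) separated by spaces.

5 2 6 1 3 8 9 7 4

(s ∘ t)(x) = s(t(x)). Computing each image: s(t(1)) = s(4) = 5, s(t(2)) = s(8) = 2, s(t(3)) = s(1) = 6, s(t(4)) = s(9) = 1, s(t(5)) = s(3) = 3, s(t(6)) = s(5) = 8, s(t(7)) = s(7) = 9, s(t(8)) = s(2) = 7, s(t(9)) = s(6) = 4.
Hence s ∘ t = [5 2 6 1 3 8 9 7 4].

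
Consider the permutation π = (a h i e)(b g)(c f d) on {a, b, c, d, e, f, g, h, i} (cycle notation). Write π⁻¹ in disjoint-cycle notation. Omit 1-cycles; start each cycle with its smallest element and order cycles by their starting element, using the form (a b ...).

(a e i h)(b g)(c d f)

The inverse reverses each cycle.
Reversing each cycle of π and rotating so the smallest element leads gives (a e i h)(b g)(c d f).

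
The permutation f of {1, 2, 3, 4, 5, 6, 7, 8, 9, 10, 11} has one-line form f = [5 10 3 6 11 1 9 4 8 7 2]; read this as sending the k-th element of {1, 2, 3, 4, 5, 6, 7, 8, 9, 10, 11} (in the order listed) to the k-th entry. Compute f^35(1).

7

Tracing 1 → 5 → … returns to 1 after 10 steps, so 1 lies in a 10-cycle (1 5 11 2 10 7 9 8 4 6).
On a 10-cycle, f^10 is the identity, so f^35 = f^5 there (35 ≡ 5 mod 10).
Stepping 5 places around the cycle: 1 → 5 → 11 → 2 → 10 → 7.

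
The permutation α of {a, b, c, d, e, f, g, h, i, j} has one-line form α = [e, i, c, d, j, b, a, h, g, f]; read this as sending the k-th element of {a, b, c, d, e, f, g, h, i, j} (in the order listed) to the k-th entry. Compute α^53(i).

Tracing i → g → … returns to i after 7 steps, so i lies in a 7-cycle (a, e, j, f, b, i, g).
Powers repeat with period 7 on this cycle, and 53 mod 7 = 4, so α^53(i) = α^4(i).
Advancing 4 steps from i: i → g → a → e → j.

j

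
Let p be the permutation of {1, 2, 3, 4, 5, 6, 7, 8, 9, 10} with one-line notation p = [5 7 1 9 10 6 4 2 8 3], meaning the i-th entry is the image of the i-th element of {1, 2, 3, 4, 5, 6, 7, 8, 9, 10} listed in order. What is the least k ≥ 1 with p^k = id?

20

Writing p as disjoint cycles, the cycle lengths are 5, 4, 1.
The order is lcm(5, 4) = 20.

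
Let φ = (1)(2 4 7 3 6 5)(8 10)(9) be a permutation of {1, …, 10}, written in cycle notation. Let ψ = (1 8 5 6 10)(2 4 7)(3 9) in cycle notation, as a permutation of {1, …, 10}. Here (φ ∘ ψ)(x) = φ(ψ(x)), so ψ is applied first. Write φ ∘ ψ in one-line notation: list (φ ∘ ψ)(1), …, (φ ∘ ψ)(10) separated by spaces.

10 7 9 3 5 8 4 2 6 1

Chase each element through ψ then φ: 1 → 8 → 10; 2 → 4 → 7; 3 → 9 → 9; 4 → 7 → 3; 5 → 6 → 5; 6 → 10 → 8; 7 → 2 → 4; 8 → 5 → 2; 9 → 3 → 6; 10 → 1 → 1.
Collecting the images, φ ∘ ψ = [10 7 9 3 5 8 4 2 6 1].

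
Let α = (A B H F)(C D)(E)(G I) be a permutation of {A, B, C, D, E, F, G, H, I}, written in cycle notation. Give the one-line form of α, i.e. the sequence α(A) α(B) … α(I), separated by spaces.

Reading each image from the cycles: A↦B, B↦H, C↦D, D↦C, E↦E, F↦A, G↦I, H↦F, I↦G.
Listing these in domain order gives B H D C E A I F G.

B H D C E A I F G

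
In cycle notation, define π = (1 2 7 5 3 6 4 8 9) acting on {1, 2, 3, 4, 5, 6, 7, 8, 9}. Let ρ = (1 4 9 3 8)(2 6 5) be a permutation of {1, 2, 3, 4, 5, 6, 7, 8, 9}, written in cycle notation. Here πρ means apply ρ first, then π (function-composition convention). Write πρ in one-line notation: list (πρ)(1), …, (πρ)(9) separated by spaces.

Chase each element through ρ then π: 1 → 4 → 8; 2 → 6 → 4; 3 → 8 → 9; 4 → 9 → 1; 5 → 2 → 7; 6 → 5 → 3; 7 → 7 → 5; 8 → 1 → 2; 9 → 3 → 6.
So πρ in one-line form is 8 4 9 1 7 3 5 2 6.

8 4 9 1 7 3 5 2 6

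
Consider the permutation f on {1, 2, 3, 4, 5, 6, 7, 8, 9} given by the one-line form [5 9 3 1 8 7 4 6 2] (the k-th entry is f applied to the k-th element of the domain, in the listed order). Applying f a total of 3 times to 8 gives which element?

Tracing 8 → 6 → … returns to 8 after 6 steps, so 8 lies in a 6-cycle (1 5 8 6 7 4).
Advancing 3 steps from 8: 8 → 6 → 7 → 4.

4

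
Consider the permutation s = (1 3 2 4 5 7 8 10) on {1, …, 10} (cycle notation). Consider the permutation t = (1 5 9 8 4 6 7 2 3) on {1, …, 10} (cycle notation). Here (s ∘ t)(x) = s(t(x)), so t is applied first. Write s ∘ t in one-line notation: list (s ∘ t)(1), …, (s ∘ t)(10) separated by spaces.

7 2 3 6 9 8 4 5 10 1

(s ∘ t)(x) = s(t(x)). Computing each image: s(t(1)) = s(5) = 7, s(t(2)) = s(3) = 2, s(t(3)) = s(1) = 3, s(t(4)) = s(6) = 6, s(t(5)) = s(9) = 9, s(t(6)) = s(7) = 8, s(t(7)) = s(2) = 4, s(t(8)) = s(4) = 5, s(t(9)) = s(8) = 10, s(t(10)) = s(10) = 1.
Hence s ∘ t = [7 2 3 6 9 8 4 5 10 1].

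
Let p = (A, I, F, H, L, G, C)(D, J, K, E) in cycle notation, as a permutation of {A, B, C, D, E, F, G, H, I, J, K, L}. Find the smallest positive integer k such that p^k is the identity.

The disjoint cycles have lengths 7, 4, 1.
The order is lcm(7, 4) = 28.

28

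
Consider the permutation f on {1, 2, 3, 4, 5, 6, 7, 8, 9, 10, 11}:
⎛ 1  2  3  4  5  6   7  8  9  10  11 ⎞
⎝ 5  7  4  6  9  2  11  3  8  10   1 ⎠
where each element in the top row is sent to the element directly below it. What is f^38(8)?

Tracing 8 → 3 → … returns to 8 after 10 steps, so 8 lies in a 10-cycle (1 5 9 8 3 4 6 2 7 11).
Powers repeat with period 10 on this cycle, and 38 mod 10 = 8, so f^38(8) = f^8(8).
Stepping 8 places around the cycle: 8 → 3 → 4 → 6 → 2 → 7 → 11 → 1 → 5.

5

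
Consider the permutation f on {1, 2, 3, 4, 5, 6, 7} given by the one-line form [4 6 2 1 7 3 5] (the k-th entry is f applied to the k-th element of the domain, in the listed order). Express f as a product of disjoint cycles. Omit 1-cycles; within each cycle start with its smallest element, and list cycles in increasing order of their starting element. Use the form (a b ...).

(1 4)(2 6 3)(5 7)

Start at 1 and follow images: 1 → 4 → 1, giving the cycle (1 4).
Repeating from the next unused element and collecting all non-trivial cycles gives (1 4)(2 6 3)(5 7).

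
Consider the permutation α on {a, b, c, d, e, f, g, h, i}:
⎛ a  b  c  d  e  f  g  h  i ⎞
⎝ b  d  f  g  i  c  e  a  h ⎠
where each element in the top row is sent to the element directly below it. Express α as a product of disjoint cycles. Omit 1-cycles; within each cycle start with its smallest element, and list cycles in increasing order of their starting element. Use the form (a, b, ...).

(a, b, d, g, e, i, h)(c, f)

Iterating α from a gives a → b → d → g → e → i → h → a; that is the 7-cycle (a, b, d, g, e, i, h).
Repeating from the next unused element and collecting all non-trivial cycles gives (a, b, d, g, e, i, h)(c, f).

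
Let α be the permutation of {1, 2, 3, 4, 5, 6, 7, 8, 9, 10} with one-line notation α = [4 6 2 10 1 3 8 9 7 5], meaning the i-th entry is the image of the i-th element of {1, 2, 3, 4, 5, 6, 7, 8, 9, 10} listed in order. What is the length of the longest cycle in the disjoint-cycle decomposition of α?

4

Decomposing into disjoint cycles gives (1 4 10 5)(2 6 3)(7 8 9); the longest has length 4.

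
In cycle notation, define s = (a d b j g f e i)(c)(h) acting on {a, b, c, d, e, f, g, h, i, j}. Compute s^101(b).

b lies in the 8-cycle (a d b j g f e i).
Since the cycle has length 8, s^101 acts on it the same as s^5 (101 mod 8 = 5).
Advancing 5 steps from b: b → j → g → f → e → i.

i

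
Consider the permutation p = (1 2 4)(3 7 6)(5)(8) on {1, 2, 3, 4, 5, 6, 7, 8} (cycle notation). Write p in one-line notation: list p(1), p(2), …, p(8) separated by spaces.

Image by image: 1→2, 2→4, 3→7, 4→1, 5→5, 6→3, 7→6, 8→8.
Listing these in domain order gives 2 4 7 1 5 3 6 8.

2 4 7 1 5 3 6 8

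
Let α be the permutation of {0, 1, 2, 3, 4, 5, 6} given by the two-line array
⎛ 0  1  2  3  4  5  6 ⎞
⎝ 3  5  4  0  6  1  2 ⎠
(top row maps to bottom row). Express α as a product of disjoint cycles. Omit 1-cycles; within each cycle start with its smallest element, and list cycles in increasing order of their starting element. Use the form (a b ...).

(0 3)(1 5)(2 4 6)

Iterating α from 0 gives 0 → 3 → 0; that is the 2-cycle (0 3).
Repeating from the next unused element and collecting all non-trivial cycles gives (0 3)(1 5)(2 4 6).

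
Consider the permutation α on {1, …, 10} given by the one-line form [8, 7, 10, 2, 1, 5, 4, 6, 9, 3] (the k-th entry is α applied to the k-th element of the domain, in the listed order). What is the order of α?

12

The disjoint-cycle form of α has cycle lengths 4, 3, 2, 1.
The order is lcm(4, 3, 2) = 12.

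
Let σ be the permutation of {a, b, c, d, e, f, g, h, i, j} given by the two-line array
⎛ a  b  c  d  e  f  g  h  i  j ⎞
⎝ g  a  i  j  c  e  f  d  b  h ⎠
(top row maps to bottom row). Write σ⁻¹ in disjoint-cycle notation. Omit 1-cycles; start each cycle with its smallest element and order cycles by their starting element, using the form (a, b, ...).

(a, b, i, c, e, f, g)(d, h, j)

First write σ in disjoint cycles: (a, g, f, e, c, i, b)(d, j, h).
Reversing each cycle (and rotating so the smallest element leads) gives σ⁻¹ = (a, b, i, c, e, f, g)(d, h, j).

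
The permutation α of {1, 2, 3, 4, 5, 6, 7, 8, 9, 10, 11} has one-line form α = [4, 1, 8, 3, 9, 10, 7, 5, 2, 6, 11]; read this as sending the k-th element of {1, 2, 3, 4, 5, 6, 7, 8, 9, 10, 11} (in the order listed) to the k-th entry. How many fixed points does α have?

The fixed points (elements with α(x) = x) are {7, 11}, so there are 2.

2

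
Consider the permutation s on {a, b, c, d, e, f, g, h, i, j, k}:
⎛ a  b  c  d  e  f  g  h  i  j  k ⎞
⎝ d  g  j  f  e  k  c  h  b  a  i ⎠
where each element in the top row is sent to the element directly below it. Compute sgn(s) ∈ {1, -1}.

1

In disjoint-cycle form the cycle lengths are 9, 1, 1.
A cycle is odd iff its length is even; s has 0 even-length cycles, so sgn(s) = (−1)^0 and s is even.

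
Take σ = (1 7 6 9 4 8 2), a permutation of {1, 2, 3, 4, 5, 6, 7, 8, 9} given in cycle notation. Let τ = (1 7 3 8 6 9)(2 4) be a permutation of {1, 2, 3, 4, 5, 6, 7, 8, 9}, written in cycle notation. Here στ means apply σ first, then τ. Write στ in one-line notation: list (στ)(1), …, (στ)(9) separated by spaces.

(στ)(x) = τ(σ(x)). Computing each image: τ(σ(1)) = τ(7) = 3, τ(σ(2)) = τ(1) = 7, τ(σ(3)) = τ(3) = 8, τ(σ(4)) = τ(8) = 6, τ(σ(5)) = τ(5) = 5, τ(σ(6)) = τ(9) = 1, τ(σ(7)) = τ(6) = 9, τ(σ(8)) = τ(2) = 4, τ(σ(9)) = τ(4) = 2.
Hence στ = [3 7 8 6 5 1 9 4 2].

3 7 8 6 5 1 9 4 2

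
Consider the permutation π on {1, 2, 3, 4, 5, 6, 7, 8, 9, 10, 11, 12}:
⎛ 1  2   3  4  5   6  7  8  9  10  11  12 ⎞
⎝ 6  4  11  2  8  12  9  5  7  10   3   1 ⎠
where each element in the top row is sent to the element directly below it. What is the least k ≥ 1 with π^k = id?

Writing π as disjoint cycles, the cycle lengths are 3, 2, 2, 2, 2, 1.
The order of π is the least common multiple of its cycle lengths: lcm(3, 2, 2, 2, 2) = 6.

6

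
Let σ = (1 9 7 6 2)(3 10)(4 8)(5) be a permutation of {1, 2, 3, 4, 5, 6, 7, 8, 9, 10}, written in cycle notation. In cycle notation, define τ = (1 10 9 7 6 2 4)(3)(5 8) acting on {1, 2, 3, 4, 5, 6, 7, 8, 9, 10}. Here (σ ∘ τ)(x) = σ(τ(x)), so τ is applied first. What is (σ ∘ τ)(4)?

9

τ(4) = 1, then σ(1) = 9; composing gives (σ ∘ τ)(4) = 9.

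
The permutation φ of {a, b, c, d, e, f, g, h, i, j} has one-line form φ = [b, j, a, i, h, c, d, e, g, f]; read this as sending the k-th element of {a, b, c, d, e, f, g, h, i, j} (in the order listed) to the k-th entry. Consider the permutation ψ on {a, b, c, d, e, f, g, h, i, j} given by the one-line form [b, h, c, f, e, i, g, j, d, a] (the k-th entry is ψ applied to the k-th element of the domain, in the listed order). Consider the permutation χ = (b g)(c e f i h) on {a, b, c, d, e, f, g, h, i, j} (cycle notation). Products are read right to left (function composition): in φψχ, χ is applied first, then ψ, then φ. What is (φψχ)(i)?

(φψχ)(i) = φ(ψ(χ(i))). χ(i) = h, then ψ(h) = j, then φ(j) = f, so the result is f.

f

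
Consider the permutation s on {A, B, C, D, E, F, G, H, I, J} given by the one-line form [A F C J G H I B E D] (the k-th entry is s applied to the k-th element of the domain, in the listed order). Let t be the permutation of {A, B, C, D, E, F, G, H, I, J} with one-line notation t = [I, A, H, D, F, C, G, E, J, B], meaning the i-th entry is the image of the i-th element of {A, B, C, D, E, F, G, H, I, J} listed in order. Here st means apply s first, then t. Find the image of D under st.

s(D) = J, then t(J) = B; composing gives (st)(D) = B.

B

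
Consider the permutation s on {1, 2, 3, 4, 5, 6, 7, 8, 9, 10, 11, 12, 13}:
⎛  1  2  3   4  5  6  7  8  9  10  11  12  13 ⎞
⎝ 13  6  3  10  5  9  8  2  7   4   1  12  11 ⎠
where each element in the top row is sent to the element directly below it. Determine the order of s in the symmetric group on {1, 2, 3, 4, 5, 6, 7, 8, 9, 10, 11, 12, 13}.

Decomposing into disjoint cycles gives cycle lengths 5, 3, 2, 1, 1, 1.
The order of s is the least common multiple of its cycle lengths: lcm(5, 3, 2) = 30.

30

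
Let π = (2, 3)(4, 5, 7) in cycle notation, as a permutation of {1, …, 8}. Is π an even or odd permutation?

The cycle lengths are 3, 2, 1, 1, 1.
A cycle of length ℓ contributes ℓ−1 transpositions, so π is a product of 2 + 1 = 3 transpositions — odd.

odd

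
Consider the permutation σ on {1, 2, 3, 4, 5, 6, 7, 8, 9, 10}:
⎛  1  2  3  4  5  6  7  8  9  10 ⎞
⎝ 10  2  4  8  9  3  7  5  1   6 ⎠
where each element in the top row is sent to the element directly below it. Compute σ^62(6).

1

Tracing 6 → 3 → … returns to 6 after 8 steps, so 6 lies in an 8-cycle (1 10 6 3 4 8 5 9).
Since the cycle has length 8, σ^62 acts on it the same as σ^6 (62 mod 8 = 6).
Stepping 6 places around the cycle: 6 → 3 → 4 → 8 → 5 → 9 → 1.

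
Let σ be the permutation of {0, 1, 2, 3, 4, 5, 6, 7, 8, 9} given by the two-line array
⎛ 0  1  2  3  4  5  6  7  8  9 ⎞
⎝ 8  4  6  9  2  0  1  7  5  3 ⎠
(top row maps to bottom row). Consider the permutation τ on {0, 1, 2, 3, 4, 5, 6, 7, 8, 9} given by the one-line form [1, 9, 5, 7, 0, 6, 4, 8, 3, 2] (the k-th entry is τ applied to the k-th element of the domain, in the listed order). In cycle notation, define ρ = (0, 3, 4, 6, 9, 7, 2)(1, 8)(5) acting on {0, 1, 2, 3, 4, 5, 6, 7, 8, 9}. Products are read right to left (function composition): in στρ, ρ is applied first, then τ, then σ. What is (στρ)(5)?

1

Apply the permutations in order: ρ(5) = 5, then τ(5) = 6, then σ(6) = 1. So (στρ)(5) = 1.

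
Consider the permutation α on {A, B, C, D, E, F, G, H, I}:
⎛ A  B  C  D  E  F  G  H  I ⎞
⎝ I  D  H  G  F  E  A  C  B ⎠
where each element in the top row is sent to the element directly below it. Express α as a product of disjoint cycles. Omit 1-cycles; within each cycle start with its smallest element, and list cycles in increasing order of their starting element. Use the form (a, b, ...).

From A: A → I → B → D → G → A, closing the cycle (A, I, B, D, G).
Continuing from each remaining unvisited element yields (A, I, B, D, G)(C, H)(E, F).

(A, I, B, D, G)(C, H)(E, F)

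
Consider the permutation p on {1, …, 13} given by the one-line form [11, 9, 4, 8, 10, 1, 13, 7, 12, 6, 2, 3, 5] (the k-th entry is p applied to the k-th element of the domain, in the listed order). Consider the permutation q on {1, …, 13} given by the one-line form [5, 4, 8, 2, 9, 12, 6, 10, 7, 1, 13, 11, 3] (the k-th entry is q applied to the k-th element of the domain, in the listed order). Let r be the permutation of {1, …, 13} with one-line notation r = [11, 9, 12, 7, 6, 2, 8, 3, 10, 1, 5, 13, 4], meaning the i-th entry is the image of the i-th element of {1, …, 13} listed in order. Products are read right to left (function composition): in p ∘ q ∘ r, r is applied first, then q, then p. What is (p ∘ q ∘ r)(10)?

Chase 10: r(10) = 1; q(1) = 5; p(5) = 10. Hence (p ∘ q ∘ r)(10) = 10.

10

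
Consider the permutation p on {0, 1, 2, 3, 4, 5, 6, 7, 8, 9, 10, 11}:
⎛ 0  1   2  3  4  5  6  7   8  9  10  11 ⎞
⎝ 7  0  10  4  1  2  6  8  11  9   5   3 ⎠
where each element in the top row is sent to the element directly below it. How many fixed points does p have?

The fixed points (elements with p(x) = x) are {6, 9}, so there are 2.

2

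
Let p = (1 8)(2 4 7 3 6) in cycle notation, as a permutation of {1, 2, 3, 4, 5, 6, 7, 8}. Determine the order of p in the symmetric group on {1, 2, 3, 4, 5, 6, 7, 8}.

10

The cycle type of p is (5, 2, 1).
The order is lcm(5, 2) = 10.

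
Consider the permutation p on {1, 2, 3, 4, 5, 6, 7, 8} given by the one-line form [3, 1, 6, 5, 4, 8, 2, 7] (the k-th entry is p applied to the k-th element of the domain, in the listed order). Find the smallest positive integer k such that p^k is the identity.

The disjoint-cycle form of p has cycle lengths 6, 2.
The order of p is the least common multiple of its cycle lengths: lcm(6, 2) = 6.

6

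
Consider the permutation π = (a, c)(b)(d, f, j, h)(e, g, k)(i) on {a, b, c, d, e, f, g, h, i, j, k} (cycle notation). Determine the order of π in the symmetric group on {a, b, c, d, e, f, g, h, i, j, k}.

12

The disjoint cycles have lengths 4, 3, 2, 1, 1.
Since disjoint cycles commute, ord(π) = lcm(4, 3, 2) = 12.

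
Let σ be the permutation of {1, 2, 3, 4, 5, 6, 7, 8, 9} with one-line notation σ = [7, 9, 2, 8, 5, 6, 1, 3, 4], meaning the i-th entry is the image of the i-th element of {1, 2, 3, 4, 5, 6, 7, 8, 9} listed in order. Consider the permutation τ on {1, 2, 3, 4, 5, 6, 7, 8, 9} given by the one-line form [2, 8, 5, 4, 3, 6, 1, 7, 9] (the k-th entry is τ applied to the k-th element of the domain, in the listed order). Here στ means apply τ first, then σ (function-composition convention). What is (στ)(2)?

3

First apply τ: τ(2) = 8, then σ(8) = 3. Thus (στ)(2) = 3.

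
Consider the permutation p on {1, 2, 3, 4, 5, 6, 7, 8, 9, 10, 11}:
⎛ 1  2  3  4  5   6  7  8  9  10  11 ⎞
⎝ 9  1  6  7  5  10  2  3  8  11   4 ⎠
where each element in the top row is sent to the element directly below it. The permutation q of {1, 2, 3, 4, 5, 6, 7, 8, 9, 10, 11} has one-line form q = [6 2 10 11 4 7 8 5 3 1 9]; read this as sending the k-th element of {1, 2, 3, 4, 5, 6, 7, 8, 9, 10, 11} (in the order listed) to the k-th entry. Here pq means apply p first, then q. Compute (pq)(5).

p(5) = 5, then q(5) = 4; composing gives (pq)(5) = 4.

4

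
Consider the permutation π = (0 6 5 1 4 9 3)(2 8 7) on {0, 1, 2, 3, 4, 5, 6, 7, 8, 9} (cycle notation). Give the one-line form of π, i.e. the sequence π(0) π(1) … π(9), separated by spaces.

6 4 8 0 9 1 5 2 7 3

Image by image: 0↦6, 1↦4, 2↦8, 3↦0, 4↦9, 5↦1, 6↦5, 7↦2, 8↦7, 9↦3.
So the one-line form is 6 4 8 0 9 1 5 2 7 3.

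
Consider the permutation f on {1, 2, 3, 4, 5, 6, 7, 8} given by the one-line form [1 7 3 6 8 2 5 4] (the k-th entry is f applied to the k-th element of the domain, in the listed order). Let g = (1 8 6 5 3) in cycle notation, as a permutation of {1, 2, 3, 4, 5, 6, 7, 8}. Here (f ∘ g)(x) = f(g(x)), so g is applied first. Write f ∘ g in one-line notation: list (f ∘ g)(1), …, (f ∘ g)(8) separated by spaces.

4 7 1 6 3 8 5 2

For each element, apply g then f: 1 → 8 → 4; 2 → 2 → 7; 3 → 1 → 1; 4 → 4 → 6; 5 → 3 → 3; 6 → 5 → 8; 7 → 7 → 5; 8 → 6 → 2.
So f ∘ g in one-line form is 4 7 1 6 3 8 5 2.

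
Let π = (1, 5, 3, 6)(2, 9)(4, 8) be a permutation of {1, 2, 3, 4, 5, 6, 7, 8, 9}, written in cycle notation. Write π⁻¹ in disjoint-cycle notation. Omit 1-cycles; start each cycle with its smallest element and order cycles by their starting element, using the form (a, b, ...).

(1, 6, 3, 5)(2, 9)(4, 8)

If π sends a → b within a cycle, π⁻¹ sends b → a; equivalently, reverse each cycle.
Reversing each cycle of π and rotating so the smallest element leads gives (1, 6, 3, 5)(2, 9)(4, 8).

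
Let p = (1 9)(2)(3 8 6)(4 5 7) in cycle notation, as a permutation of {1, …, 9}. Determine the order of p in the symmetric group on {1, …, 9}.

The disjoint cycles have lengths 3, 3, 2, 1.
Since disjoint cycles commute, ord(p) = lcm(3, 3, 2) = 6.

6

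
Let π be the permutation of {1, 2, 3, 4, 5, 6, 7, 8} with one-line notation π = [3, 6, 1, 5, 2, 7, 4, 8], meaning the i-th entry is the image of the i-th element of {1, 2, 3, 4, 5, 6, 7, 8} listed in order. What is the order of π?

Writing π as disjoint cycles, the cycle lengths are 5, 2, 1.
The order of π is the least common multiple of its cycle lengths: lcm(5, 2) = 10.

10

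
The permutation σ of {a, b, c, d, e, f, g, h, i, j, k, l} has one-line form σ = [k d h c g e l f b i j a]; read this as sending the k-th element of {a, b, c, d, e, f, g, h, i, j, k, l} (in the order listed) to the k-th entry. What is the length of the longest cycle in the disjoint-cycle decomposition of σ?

Decomposing into disjoint cycles gives (a k j i b d c h f e g l); the longest has length 12.

12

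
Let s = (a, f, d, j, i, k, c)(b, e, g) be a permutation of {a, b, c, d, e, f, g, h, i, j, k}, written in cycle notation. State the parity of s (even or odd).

The cycle lengths are 7, 3, 1.
A cycle of length ℓ contributes ℓ−1 transpositions, so s is a product of 6 + 2 = 8 transpositions — even.

even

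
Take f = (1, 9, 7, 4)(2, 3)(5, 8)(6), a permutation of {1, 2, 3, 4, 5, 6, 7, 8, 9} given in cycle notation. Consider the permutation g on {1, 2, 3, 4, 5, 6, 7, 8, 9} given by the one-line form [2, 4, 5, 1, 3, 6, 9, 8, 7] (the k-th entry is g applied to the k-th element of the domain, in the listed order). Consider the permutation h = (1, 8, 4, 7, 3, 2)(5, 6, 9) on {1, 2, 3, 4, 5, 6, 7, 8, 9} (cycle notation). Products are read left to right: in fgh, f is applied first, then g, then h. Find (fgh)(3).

7

Chase 3: f(3) = 2; g(2) = 4; h(4) = 7. Hence (fgh)(3) = 7.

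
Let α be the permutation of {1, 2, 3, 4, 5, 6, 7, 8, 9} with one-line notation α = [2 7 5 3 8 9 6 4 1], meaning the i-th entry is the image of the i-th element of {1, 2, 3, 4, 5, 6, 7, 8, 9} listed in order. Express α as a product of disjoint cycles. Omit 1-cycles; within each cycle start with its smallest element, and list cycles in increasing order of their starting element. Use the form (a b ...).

(1 2 7 6 9)(3 5 8 4)

From 1: 1 → 2 → 7 → 6 → 9 → 1, closing the cycle (1 2 7 6 9).
Continuing from each remaining unvisited element yields (1 2 7 6 9)(3 5 8 4).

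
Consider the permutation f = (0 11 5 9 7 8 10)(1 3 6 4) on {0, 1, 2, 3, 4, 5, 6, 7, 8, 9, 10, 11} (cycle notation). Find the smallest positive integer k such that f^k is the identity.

The disjoint cycles have lengths 7, 4, 1.
The order of f is the least common multiple of its cycle lengths: lcm(7, 4) = 28.

28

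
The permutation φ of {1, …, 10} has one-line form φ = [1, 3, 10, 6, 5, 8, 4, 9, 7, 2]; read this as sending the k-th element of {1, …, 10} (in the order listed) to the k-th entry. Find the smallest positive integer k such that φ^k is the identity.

Decomposing into disjoint cycles gives cycle lengths 5, 3, 1, 1.
The order is lcm(5, 3) = 15.

15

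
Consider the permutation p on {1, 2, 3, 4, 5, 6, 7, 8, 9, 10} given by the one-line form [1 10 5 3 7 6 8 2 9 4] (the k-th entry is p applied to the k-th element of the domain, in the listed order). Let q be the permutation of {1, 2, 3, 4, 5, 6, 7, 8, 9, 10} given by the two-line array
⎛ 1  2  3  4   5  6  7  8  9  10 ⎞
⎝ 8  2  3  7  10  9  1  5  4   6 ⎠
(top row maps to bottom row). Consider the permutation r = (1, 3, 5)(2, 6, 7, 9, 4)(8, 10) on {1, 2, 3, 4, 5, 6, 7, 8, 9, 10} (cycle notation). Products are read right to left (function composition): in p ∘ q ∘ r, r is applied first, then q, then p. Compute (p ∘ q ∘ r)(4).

10

(p ∘ q ∘ r)(4) = p(q(r(4))). r(4) = 2, then q(2) = 2, then p(2) = 10, so the result is 10.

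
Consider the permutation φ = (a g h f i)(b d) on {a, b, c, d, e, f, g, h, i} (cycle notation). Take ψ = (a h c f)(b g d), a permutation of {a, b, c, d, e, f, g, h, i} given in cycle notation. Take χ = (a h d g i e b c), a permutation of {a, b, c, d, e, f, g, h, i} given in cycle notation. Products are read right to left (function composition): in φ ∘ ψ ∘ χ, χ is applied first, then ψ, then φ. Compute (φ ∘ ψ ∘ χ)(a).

Apply the permutations in order: χ(a) = h, then ψ(h) = c, then φ(c) = c. So (φ ∘ ψ ∘ χ)(a) = c.

c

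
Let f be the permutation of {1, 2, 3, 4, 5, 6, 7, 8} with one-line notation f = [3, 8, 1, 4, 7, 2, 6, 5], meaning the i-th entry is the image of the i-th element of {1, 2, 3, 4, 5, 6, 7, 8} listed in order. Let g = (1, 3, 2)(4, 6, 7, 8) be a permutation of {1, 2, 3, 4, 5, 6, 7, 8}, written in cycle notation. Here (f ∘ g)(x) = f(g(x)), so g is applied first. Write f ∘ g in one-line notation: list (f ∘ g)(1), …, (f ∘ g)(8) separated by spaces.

For each element, apply g then f: 1 → 3 → 1; 2 → 1 → 3; 3 → 2 → 8; 4 → 6 → 2; 5 → 5 → 7; 6 → 7 → 6; 7 → 8 → 5; 8 → 4 → 4.
So f ∘ g in one-line form is 1 3 8 2 7 6 5 4.

1 3 8 2 7 6 5 4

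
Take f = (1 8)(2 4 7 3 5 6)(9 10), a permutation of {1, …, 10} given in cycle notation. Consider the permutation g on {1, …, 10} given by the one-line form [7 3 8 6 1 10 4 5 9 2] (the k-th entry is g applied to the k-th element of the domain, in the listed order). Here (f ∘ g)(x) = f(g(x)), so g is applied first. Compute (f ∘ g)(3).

1

g(3) = 8, then f(8) = 1; composing gives (f ∘ g)(3) = 1.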